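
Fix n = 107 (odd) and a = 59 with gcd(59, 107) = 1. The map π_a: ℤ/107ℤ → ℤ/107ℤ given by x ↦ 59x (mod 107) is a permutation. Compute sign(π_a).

Orbit of 98 under x↦59x: [98, 4, 22, 14, 77, 49, 2]… (length divides ord_107(59)).
Cycle lengths of π_59 on ℤ/107ℤ: [106, 1]; 2 cycles in total.
2 cycles on 107: each ℓ→(−1)^(ℓ−1), product (−1)^105 = -1.
(59|107)_J = -1 (Zolotarev's lemma cross-check).

-1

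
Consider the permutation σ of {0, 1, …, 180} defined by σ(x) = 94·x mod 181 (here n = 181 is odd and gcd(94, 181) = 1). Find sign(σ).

Start at x=43: 43 → 60 → 29 → 11 → 129 → 180 → 87 → … (one orbit).
Cycle lengths of π_94 on ℤ/181ℤ: [90, 90, 1]; 3 cycles in total.
181 − 3 = 178 transpositions; sign(π) = (−1)^178 = +1.
(94|181)_J = +1 (Zolotarev's lemma cross-check).

+1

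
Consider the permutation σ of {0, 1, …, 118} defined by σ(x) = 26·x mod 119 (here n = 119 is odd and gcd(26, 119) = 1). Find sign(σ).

Orbit of 106 under x↦26x: [106, 19, 18, 111, 30, 66, 50]… (length divides ord_119(26)).
Cycle lengths of π_26 on ℤ/119ℤ: [24, 24, 24, 24, 8, 8, 6, 1]; 8 cycles in total.
sign(π) = (−1)^{n − #cycles} = (−1)^{119−8} = (−1)^111 = -1.

-1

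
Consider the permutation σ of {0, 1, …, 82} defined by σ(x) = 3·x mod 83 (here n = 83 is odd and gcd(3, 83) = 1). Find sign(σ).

+1

Trace 33: π^k(33) = [33, 16, 48, 61, 17, 51, 70] for k=0..6.
3 cycles of lengths [41, 41, 1].
With 3 cycles on 83 points, sign = (−1)^{83−3} = +1.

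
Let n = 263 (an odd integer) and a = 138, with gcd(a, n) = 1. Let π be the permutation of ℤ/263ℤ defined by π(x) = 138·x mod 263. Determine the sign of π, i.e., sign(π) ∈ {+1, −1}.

Trace 95: π^k(95) = [95, 223, 3, 151, 61, 2, 13] for k=0..6.
π_138 has 3 disjoint cycles with lengths [131, 131, 1] on {0,…,262}.
n − c = 263 − 3 = 260; sign = (−1)^260 = +1.
The Jacobi symbol (138|263) = +1 (Zolotarev) agrees.

+1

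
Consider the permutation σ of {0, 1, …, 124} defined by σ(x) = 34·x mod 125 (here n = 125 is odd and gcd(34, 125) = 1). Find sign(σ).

Start at x=109: 109 → 81 → 4 → 11 → 124 → 91 → 94 → … (one orbit).
The orbit structure of x ↦ 34x mod 125: 7 orbits of sizes [50, 50, 10, 10, 2, 2, 1].
n − c = 125 − 7 = 118; sign = (−1)^118 = +1.
Via Zolotarev, sign(π_{34}) = (34|125) = +1.

+1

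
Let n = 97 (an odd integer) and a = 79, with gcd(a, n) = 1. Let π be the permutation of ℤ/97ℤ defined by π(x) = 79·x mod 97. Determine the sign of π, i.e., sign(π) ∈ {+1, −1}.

Trace 70: π^k(70) = [70, 1, 79, 33, 85, 22, 89] for k=0..6.
Decompose π into cycles: lengths [16, 16, 16, 16, 16, 16, 1] (7 cycles, including the fixed point 0).
With 7 cycles on 97 points, sign = (−1)^{97−7} = +1.

+1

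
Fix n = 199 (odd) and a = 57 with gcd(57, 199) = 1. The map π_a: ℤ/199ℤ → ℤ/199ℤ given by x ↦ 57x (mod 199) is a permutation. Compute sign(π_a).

Orbit of 151 under x↦57x: [151, 50, 64, 66, 180, 111, 158]… (length divides ord_199(57)).
Cycle type of π: 99×2 + 1; total 3 cycles.
199 − 3 = 196 transpositions; sign(π) = (−1)^196 = +1.
Zolotarev: (57|199) = +1, matching the cycle-count sign.

+1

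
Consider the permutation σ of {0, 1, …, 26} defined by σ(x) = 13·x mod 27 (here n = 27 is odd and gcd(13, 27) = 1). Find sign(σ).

Orbit of 25 under x↦13x: [25, 1, 13, 7, 10, 22, 16]… (length divides ord_27(13)).
7 cycles of lengths [9, 9, 3, 3, 1, 1, 1].
sign(π) = (−1)^{n − #cycles} = (−1)^{27−7} = (−1)^20 = +1.
(13|27)_J = +1 (Zolotarev's lemma cross-check).

+1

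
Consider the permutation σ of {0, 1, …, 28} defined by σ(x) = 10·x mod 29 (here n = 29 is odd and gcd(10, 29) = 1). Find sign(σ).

Start at x=13: 13 → 14 → 24 → 8 → 22 → 17 → 25 → … (one orbit).
Decompose π into cycles: lengths [28, 1] (2 cycles, including the fixed point 0).
sign(π) = (−1)^{n − #cycles} = (−1)^{29−2} = (−1)^27 = -1.

-1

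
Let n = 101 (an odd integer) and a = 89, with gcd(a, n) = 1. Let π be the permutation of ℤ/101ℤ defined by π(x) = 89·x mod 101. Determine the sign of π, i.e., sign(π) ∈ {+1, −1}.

Trace 91: π^k(91) = [91, 19, 75, 9, 94, 84, 2] for k=0..6.
Decompose π into cycles: lengths [100, 1] (2 cycles, including the fixed point 0).
Σ(ℓ_i−1) = 101−2 = 99; sign = (−1)^99 = -1.

-1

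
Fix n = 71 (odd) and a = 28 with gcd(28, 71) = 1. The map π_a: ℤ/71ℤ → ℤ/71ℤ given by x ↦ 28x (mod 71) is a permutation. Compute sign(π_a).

-1

Trace 25: π^k(25) = [25, 61, 4, 41, 12, 52, 36] for k=0..6.
2 cycles of lengths [70, 1].
Σ(ℓ_i−1) = 71−2 = 69; sign = (−1)^69 = -1.
The Jacobi symbol (28|71) = -1 (Zolotarev) agrees.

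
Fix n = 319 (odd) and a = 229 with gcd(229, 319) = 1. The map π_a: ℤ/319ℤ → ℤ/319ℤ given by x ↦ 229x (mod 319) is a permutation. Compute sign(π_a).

Trace 245: π^k(245) = [245, 280, 1, 229, 125, 234, 313] for k=0..6.
6 cycles of lengths [140, 140, 28, 5, 5, 1].
319 − 6 = 313 transpositions; sign(π) = (−1)^313 = -1.

-1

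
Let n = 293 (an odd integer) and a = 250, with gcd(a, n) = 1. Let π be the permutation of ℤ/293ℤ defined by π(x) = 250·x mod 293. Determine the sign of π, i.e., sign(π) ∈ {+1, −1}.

+1

Trace 95: π^k(95) = [95, 17, 148, 82, 283, 137, 262] for k=0..6.
Cycle lengths of π_250 on ℤ/293ℤ: [73, 73, 73, 73, 1]; 5 cycles in total.
n − c = 293 − 5 = 288; sign = (−1)^288 = +1.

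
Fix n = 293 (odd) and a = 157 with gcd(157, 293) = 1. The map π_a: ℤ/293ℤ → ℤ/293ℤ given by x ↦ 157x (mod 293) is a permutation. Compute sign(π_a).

Start at x=154: 154 → 152 → 131 → 57 → 159 → 58 → 23 → … (one orbit).
Cycle lengths of π_157 on ℤ/293ℤ: [292, 1]; 2 cycles in total.
n − c = 293 − 2 = 291; sign = (−1)^291 = -1.

-1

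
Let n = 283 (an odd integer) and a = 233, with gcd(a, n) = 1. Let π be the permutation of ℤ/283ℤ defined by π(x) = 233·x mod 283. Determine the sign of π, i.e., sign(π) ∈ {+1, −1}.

Trace 201: π^k(201) = [201, 138, 175, 23, 265, 51, 280] for k=0..6.
Decompose π into cycles: lengths [141, 141, 1] (3 cycles, including the fixed point 0).
With 3 cycles on 283 points, sign = (−1)^{283−3} = +1.
The Jacobi symbol (233|283) = +1 (Zolotarev) agrees.

+1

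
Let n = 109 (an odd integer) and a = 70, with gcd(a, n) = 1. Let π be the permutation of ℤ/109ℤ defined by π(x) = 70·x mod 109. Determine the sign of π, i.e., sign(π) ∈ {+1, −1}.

-1

Trace 105: π^k(105) = [105, 47, 20, 92, 9, 85, 64] for k=0..6.
Decompose π into cycles: lengths [108, 1] (2 cycles, including the fixed point 0).
2 cycles on 109: each ℓ→(−1)^(ℓ−1), product (−1)^107 = -1.
Check: (70/109) = -1 by Zolotarev.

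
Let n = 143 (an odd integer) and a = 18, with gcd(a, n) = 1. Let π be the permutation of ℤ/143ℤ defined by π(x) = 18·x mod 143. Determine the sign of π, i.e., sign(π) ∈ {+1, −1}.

Orbit of 14 under x↦18x: [14, 109, 103, 138, 53, 96, 12]… (length divides ord_143(18)).
11 cycles of lengths [20, 20, 20, 20, 20, 20, 10, 4, 4, 4, 1].
With 11 cycles on 143 points, sign = (−1)^{143−11} = +1.

+1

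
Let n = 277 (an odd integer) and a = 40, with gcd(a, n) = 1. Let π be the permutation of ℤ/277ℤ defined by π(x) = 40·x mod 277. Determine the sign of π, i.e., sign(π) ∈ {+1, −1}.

Start at x=220: 220 → 213 → 210 → 90 → 276 → 237 → 62 → … (one orbit).
Decompose π into cycles: lengths [138, 138, 1] (3 cycles, including the fixed point 0).
277 − 3 = 274 transpositions; sign(π) = (−1)^274 = +1.

+1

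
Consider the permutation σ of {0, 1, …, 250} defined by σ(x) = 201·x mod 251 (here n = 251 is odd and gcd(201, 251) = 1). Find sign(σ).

+1

Start at x=5: 5 → 1 → 201 → 241 → 249 → 100 → 20 → … (one orbit).
π_201 has 11 disjoint cycles with lengths [25, 25, 25, 25, 25, 25, 25, 25, 25, 25, 1] on {0,…,250}.
With 11 cycles on 251 points, sign = (−1)^{251−11} = +1.
(201|251)_J = +1 (Zolotarev's lemma cross-check).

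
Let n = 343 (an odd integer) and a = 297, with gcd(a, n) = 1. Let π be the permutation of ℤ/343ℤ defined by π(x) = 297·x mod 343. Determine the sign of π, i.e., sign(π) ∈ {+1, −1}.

Orbit of 298 under x↦297x: [298, 12, 134, 10, 226, 237, 74]… (length divides ord_343(297)).
The orbit structure of x ↦ 297x mod 343: 4 orbits of sizes [294, 42, 6, 1].
4 cycles on 343: each ℓ→(−1)^(ℓ−1), product (−1)^339 = -1.
Check: (297/343) = -1 by Zolotarev.

-1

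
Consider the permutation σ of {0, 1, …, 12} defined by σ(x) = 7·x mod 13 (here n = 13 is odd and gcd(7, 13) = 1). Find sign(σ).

Start at x=2: 2 → 1 → 7 → 10 → 5 → 9 → 11 → … (one orbit).
2 cycles of lengths [12, 1].
sign(π) = (−1)^{n − #cycles} = (−1)^{13−2} = (−1)^11 = -1.
Via Zolotarev, sign(π_{7}) = (7|13) = -1.

-1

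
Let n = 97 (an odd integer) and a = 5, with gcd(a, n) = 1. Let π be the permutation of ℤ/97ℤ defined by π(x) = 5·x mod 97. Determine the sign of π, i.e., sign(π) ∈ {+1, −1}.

-1

Orbit of 63 under x↦5x: [63, 24, 23, 18, 90, 62, 19]… (length divides ord_97(5)).
2 cycles of lengths [96, 1].
sign(π) = (−1)^{n − #cycles} = (−1)^{97−2} = (−1)^95 = -1.
Check: (5/97) = -1 by Zolotarev.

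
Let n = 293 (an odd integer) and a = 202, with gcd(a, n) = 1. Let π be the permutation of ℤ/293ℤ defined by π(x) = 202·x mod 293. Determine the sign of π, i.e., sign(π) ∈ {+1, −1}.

Trace 236: π^k(236) = [236, 206, 6, 40, 169, 150, 121] for k=0..6.
Cycle lengths of π_202 on ℤ/293ℤ: [146, 146, 1]; 3 cycles in total.
With 3 cycles on 293 points, sign = (−1)^{293−3} = +1.
The Jacobi symbol (202|293) = +1 (Zolotarev) agrees.

+1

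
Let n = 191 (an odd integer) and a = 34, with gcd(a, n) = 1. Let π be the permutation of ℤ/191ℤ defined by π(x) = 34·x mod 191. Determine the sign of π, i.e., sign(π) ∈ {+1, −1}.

+1

Orbit of 108 under x↦34x: [108, 43, 125, 48, 104, 98, 85]… (length divides ord_191(34)).
Cycle type of π: 95×2 + 1; total 3 cycles.
Σ(ℓ_i−1) = 191−3 = 188; sign = (−1)^188 = +1.
(34|191)_J = +1 (Zolotarev's lemma cross-check).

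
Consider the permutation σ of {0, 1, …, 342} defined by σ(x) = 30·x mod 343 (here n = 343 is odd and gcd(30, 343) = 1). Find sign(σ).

Start at x=263: 263 → 1 → 30 → 214 → 246 → 177 → 165 → … (one orbit).
The orbit structure of x ↦ 30x mod 343: 31 orbits of sizes [21, 21, 21, 21, 21, 21, 21, 21, 21, 21, 21, 21, 21, 21, 3, 3, 3, 3, 3, 3, 3, 3, 3, 3, 3, 3, 3, 3, 3, 3, 1].
Σ(ℓ_i−1) = 343−31 = 312; sign = (−1)^312 = +1.
Zolotarev: (30|343) = +1, matching the cycle-count sign.

+1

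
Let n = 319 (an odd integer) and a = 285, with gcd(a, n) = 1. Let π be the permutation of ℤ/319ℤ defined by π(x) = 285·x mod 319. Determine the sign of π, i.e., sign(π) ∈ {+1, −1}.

Trace 210: π^k(210) = [210, 197, 1, 285, 199, 252, 45] for k=0..6.
Cycle lengths of π_285 on ℤ/319ℤ: [14, 14, 14, 14, 14, 14, 14, 14, 14, 14, 14, 14, 14, 14, 14, 14, 14, 14, 14, 14, 7, 7, 7, 7, 2, 2, 2, 2, 2, 1]; 30 cycles in total.
n − c = 319 − 30 = 289; sign = (−1)^289 = -1.

-1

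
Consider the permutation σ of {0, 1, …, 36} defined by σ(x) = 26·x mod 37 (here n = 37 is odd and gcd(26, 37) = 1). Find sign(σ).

Trace 1: π^k(1) = [1, 26, 10] for k=0..2.
Cycle lengths of π_26 on ℤ/37ℤ: [3, 3, 3, 3, 3, 3, 3, 3, 3, 3, 3, 3, 1]; 13 cycles in total.
With 13 cycles on 37 points, sign = (−1)^{37−13} = +1.

+1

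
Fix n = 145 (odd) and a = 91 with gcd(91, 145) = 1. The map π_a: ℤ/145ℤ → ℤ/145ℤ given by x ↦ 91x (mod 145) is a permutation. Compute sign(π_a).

Start at x=6: 6 → 111 → 96 → 36 → 86 → 141 → 71 → … (one orbit).
π_91 has 15 disjoint cycles with lengths [14, 14, 14, 14, 14, 14, 14, 14, 14, 14, 1, 1, 1, 1, 1] on {0,…,144}.
145 − 15 = 130 transpositions; sign(π) = (−1)^130 = +1.
Zolotarev: (91|145) = +1, matching the cycle-count sign.

+1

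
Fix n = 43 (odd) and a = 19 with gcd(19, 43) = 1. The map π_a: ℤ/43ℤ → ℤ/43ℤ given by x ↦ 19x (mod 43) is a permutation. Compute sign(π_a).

Start at x=23: 23 → 7 → 4 → 33 → 25 → 2 → 38 → … (one orbit).
2 cycles of lengths [42, 1].
43 − 2 = 41 transpositions; sign(π) = (−1)^41 = -1.

-1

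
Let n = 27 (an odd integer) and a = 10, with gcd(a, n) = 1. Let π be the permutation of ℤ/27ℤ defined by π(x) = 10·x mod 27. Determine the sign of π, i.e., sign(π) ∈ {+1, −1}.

+1

Trace 19: π^k(19) = [19, 1, 10] for k=0..2.
15 cycles of lengths [3, 3, 3, 3, 3, 3, 1, 1, 1, 1, 1, 1, 1, 1, 1].
15 cycles on 27: each ℓ→(−1)^(ℓ−1), product (−1)^12 = +1.
(10|27)_J = +1 (Zolotarev's lemma cross-check).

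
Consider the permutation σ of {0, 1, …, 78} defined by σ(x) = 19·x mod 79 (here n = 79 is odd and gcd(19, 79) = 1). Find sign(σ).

Start at x=8: 8 → 73 → 44 → 46 → 5 → 16 → 67 → … (one orbit).
Cycle lengths of π_19 on ℤ/79ℤ: [39, 39, 1]; 3 cycles in total.
n − c = 79 − 3 = 76; sign = (−1)^76 = +1.
The Jacobi symbol (19|79) = +1 (Zolotarev) agrees.

+1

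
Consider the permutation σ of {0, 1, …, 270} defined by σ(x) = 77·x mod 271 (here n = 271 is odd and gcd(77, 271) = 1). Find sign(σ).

+1

Trace 32: π^k(32) = [32, 25, 28, 259, 160, 125, 140] for k=0..6.
Cycle lengths of π_77 on ℤ/271ℤ: [27, 27, 27, 27, 27, 27, 27, 27, 27, 27, 1]; 11 cycles in total.
Σ(ℓ_i−1) = 271−11 = 260; sign = (−1)^260 = +1.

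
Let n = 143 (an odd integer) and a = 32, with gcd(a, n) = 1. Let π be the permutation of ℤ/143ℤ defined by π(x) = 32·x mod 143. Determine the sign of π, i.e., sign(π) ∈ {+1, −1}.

Trace 1: π^k(1) = [1, 32, 23, 21, 100, 54, 12] for k=0..6.
17 cycles of lengths [12, 12, 12, 12, 12, 12, 12, 12, 12, 12, 12, 2, 2, 2, 2, 2, 1].
With 17 cycles on 143 points, sign = (−1)^{143−17} = +1.

+1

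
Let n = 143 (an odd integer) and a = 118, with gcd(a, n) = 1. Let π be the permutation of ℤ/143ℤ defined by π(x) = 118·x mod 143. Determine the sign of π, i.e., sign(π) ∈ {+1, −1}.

Orbit of 53 under x↦118x: [53, 105, 92, 131, 14, 79, 27]… (length divides ord_143(118)).
The orbit structure of x ↦ 118x mod 143: 26 orbits of sizes [10, 10, 10, 10, 10, 10, 10, 10, 10, 10, 10, 10, 10, 1, 1, 1, 1, 1, 1, 1, 1, 1, 1, 1, 1, 1].
26 cycles on 143: each ℓ→(−1)^(ℓ−1), product (−1)^117 = -1.
Check: (118/143) = -1 by Zolotarev.

-1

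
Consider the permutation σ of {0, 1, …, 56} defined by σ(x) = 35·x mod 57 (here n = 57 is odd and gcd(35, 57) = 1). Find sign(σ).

-1

Start at x=28: 28 → 11 → 43 → 23 → 7 → 17 → 25 → … (one orbit).
π_35 has 6 disjoint cycles with lengths [18, 18, 9, 9, 2, 1] on {0,…,56}.
sign(π) = (−1)^{n − #cycles} = (−1)^{57−6} = (−1)^51 = -1.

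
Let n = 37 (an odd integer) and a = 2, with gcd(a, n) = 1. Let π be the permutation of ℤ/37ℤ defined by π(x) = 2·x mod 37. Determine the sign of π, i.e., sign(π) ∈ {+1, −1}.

-1

Orbit of 35 under x↦2x: [35, 33, 29, 21, 5, 10, 20]… (length divides ord_37(2)).
The orbit structure of x ↦ 2x mod 37: 2 orbits of sizes [36, 1].
37 − 2 = 35 transpositions; sign(π) = (−1)^35 = -1.
Zolotarev: (2|37) = -1, matching the cycle-count sign.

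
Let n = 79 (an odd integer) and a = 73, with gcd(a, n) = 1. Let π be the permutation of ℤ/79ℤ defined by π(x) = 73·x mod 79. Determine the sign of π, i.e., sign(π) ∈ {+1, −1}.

+1

Start at x=8: 8 → 31 → 51 → 10 → 19 → 44 → 52 → … (one orbit).
π_73 has 3 disjoint cycles with lengths [39, 39, 1] on {0,…,78}.
Σ(ℓ_i−1) = 79−3 = 76; sign = (−1)^76 = +1.
(73|79)_J = +1 (Zolotarev's lemma cross-check).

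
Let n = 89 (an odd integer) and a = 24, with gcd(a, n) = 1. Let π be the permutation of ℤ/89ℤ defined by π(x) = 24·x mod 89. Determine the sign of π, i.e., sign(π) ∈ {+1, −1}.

Orbit of 42 under x↦24x: [42, 29, 73, 61, 40, 70, 78]… (length divides ord_89(24)).
The orbit structure of x ↦ 24x mod 89: 2 orbits of sizes [88, 1].
2 cycles on 89: each ℓ→(−1)^(ℓ−1), product (−1)^87 = -1.
The Jacobi symbol (24|89) = -1 (Zolotarev) agrees.

-1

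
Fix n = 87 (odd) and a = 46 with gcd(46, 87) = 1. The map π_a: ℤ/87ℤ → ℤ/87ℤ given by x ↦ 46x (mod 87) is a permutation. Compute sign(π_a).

-1

Start at x=28: 28 → 70 → 1 → 46 → 28 (one orbit).
24 cycles of lengths [4, 4, 4, 4, 4, 4, 4, 4, 4, 4, 4, 4, 4, 4, 4, 4, 4, 4, 4, 4, 4, 1, 1, 1].
87 − 24 = 63 transpositions; sign(π) = (−1)^63 = -1.
(46|87)_J = -1 (Zolotarev's lemma cross-check).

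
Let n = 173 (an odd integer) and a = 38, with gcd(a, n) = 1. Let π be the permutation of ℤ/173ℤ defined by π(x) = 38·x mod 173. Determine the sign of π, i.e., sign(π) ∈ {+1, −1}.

Trace 158: π^k(158) = [158, 122, 138, 54, 149, 126, 117] for k=0..6.
Decompose π into cycles: lengths [86, 86, 1] (3 cycles, including the fixed point 0).
3 cycles on 173: each ℓ→(−1)^(ℓ−1), product (−1)^170 = +1.

+1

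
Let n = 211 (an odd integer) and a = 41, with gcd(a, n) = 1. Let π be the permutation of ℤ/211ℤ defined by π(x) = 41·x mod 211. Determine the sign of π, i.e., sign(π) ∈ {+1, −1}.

Orbit of 178 under x↦41x: [178, 124, 20, 187, 71, 168, 136]… (length divides ord_211(41)).
2 cycles of lengths [210, 1].
2 cycles on 211: each ℓ→(−1)^(ℓ−1), product (−1)^209 = -1.
Zolotarev: (41|211) = -1, matching the cycle-count sign.

-1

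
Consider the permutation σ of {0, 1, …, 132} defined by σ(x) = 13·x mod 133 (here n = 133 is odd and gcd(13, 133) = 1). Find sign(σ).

+1

Trace 43: π^k(43) = [43, 27, 85, 41, 1, 13, 36] for k=0..6.
π_13 has 11 disjoint cycles with lengths [18, 18, 18, 18, 18, 18, 18, 2, 2, 2, 1] on {0,…,132}.
133 − 11 = 122 transpositions; sign(π) = (−1)^122 = +1.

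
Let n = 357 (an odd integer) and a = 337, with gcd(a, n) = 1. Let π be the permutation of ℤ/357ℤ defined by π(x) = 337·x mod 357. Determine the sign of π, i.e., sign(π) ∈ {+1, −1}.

-1

Trace 43: π^k(43) = [43, 211, 64, 148, 253, 295, 169] for k=0..6.
Cycle lengths of π_337 on ℤ/357ℤ: [16, 16, 16, 16, 16, 16, 16, 16, 16, 16, 16, 16, 16, 16, 16, 16, 16, 16, 16, 16, 16, 1, 1, 1, 1, 1, 1, 1, 1, 1, 1, 1, 1, 1, 1, 1, 1, 1, 1, 1, 1, 1]; 42 cycles in total.
With 42 cycles on 357 points, sign = (−1)^{357−42} = -1.
The Jacobi symbol (337|357) = -1 (Zolotarev) agrees.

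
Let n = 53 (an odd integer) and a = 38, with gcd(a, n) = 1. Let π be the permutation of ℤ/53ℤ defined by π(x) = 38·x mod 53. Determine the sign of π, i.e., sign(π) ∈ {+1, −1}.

+1

Trace 36: π^k(36) = [36, 43, 44, 29, 42, 6, 16] for k=0..6.
The orbit structure of x ↦ 38x mod 53: 3 orbits of sizes [26, 26, 1].
3 cycles on 53: each ℓ→(−1)^(ℓ−1), product (−1)^50 = +1.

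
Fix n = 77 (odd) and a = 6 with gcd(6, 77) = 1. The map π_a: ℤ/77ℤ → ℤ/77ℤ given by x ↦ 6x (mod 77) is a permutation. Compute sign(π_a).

Start at x=62: 62 → 64 → 76 → 71 → 41 → 15 → 13 → … (one orbit).
Cycle lengths of π_6 on ℤ/77ℤ: [10, 10, 10, 10, 10, 10, 10, 2, 2, 2, 1]; 11 cycles in total.
With 11 cycles on 77 points, sign = (−1)^{77−11} = +1.
The Jacobi symbol (6|77) = +1 (Zolotarev) agrees.

+1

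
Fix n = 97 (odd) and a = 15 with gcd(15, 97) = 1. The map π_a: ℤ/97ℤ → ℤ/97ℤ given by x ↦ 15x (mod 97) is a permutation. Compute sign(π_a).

Trace 55: π^k(55) = [55, 49, 56, 64, 87, 44, 78] for k=0..6.
π_15 has 2 disjoint cycles with lengths [96, 1] on {0,…,96}.
Σ(ℓ_i−1) = 97−2 = 95; sign = (−1)^95 = -1.

-1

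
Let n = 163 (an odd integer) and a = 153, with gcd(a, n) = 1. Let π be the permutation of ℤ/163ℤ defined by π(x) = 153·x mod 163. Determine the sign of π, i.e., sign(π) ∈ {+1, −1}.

Start at x=14: 14 → 23 → 96 → 18 → 146 → 7 → 93 → … (one orbit).
2 cycles of lengths [162, 1].
Σ(ℓ_i−1) = 163−2 = 161; sign = (−1)^161 = -1.

-1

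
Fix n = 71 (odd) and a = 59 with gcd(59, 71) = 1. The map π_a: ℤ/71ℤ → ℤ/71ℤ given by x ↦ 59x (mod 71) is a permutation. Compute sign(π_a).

Start at x=41: 41 → 5 → 11 → 10 → 22 → 20 → 44 → … (one orbit).
π_59 has 2 disjoint cycles with lengths [70, 1] on {0,…,70}.
n − c = 71 − 2 = 69; sign = (−1)^69 = -1.
Zolotarev: (59|71) = -1, matching the cycle-count sign.

-1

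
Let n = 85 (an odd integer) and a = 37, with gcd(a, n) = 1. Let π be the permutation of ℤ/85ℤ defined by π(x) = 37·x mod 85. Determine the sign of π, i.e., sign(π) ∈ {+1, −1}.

Start at x=49: 49 → 28 → 16 → 82 → 59 → 58 → 21 → … (one orbit).
Decompose π into cycles: lengths [16, 16, 16, 16, 16, 4, 1] (7 cycles, including the fixed point 0).
7 cycles on 85: each ℓ→(−1)^(ℓ−1), product (−1)^78 = +1.

+1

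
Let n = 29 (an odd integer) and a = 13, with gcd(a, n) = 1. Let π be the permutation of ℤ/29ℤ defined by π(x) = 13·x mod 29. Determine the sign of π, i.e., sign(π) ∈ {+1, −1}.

+1

Start at x=6: 6 → 20 → 28 → 16 → 5 → 7 → 4 → … (one orbit).
Cycle type of π: 14×2 + 1; total 3 cycles.
n − c = 29 − 3 = 26; sign = (−1)^26 = +1.
Zolotarev: (13|29) = +1, matching the cycle-count sign.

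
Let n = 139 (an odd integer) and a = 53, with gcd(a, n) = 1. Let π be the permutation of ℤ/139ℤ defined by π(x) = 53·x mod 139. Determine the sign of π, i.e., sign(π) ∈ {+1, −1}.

-1

Trace 1: π^k(1) = [1, 53, 29, 8, 7, 93, 64] for k=0..6.
The orbit structure of x ↦ 53x mod 139: 2 orbits of sizes [138, 1].
Σ(ℓ_i−1) = 139−2 = 137; sign = (−1)^137 = -1.
Via Zolotarev, sign(π_{53}) = (53|139) = -1.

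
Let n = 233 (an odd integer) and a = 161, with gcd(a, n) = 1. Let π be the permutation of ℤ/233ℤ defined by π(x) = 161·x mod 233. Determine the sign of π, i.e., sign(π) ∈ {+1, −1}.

Start at x=19: 19 → 30 → 170 → 109 → 74 → 31 → 98 → … (one orbit).
Decompose π into cycles: lengths [116, 116, 1] (3 cycles, including the fixed point 0).
3 cycles on 233: each ℓ→(−1)^(ℓ−1), product (−1)^230 = +1.
Via Zolotarev, sign(π_{161}) = (161|233) = +1.

+1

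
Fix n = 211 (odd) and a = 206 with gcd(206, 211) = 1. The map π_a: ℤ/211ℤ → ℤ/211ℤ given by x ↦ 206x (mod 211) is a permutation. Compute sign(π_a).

-1

Orbit of 199 under x↦206x: [199, 60, 122, 23, 96, 153, 79]… (length divides ord_211(206)).
Cycle type of π: 70×3 + 1; total 4 cycles.
211 − 4 = 207 transpositions; sign(π) = (−1)^207 = -1.
The Jacobi symbol (206|211) = -1 (Zolotarev) agrees.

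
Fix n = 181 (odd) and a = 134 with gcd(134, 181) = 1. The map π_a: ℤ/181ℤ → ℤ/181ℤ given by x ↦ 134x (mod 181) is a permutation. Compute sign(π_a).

-1

Trace 116: π^k(116) = [116, 159, 129, 91, 67, 109, 126] for k=0..6.
Cycle type of π: 180 + 1; total 2 cycles.
181 − 2 = 179 transpositions; sign(π) = (−1)^179 = -1.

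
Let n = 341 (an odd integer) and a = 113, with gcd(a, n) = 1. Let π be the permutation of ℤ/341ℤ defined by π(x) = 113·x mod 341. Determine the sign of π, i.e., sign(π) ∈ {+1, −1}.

+1

Trace 126: π^k(126) = [126, 257, 56, 190, 328, 236, 70] for k=0..6.
Cycle lengths of π_113 on ℤ/341ℤ: [15, 15, 15, 15, 15, 15, 15, 15, 15, 15, 15, 15, 15, 15, 15, 15, 15, 15, 15, 15, 15, 15, 5, 5, 1]; 25 cycles in total.
With 25 cycles on 341 points, sign = (−1)^{341−25} = +1.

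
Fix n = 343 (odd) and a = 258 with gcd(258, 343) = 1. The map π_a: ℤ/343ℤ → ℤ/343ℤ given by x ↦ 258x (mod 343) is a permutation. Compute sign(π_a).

-1

Trace 246: π^k(246) = [246, 13, 267, 286, 43, 118, 260] for k=0..6.
Decompose π into cycles: lengths [98, 98, 98, 14, 14, 14, 2, 2, 2, 1] (10 cycles, including the fixed point 0).
sign(π) = (−1)^{n − #cycles} = (−1)^{343−10} = (−1)^333 = -1.
Check: (258/343) = -1 by Zolotarev.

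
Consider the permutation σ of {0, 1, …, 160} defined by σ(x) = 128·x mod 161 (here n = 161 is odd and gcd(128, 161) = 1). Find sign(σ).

Trace 78: π^k(78) = [78, 2, 95, 85, 93, 151, 8] for k=0..6.
π_128 has 9 disjoint cycles with lengths [33, 33, 33, 33, 11, 11, 3, 3, 1] on {0,…,160}.
161 − 9 = 152 transpositions; sign(π) = (−1)^152 = +1.
Check: (128/161) = +1 by Zolotarev.

+1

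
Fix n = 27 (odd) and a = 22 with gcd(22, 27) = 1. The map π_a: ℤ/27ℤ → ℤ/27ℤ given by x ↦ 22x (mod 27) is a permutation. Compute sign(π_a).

+1

Start at x=4: 4 → 7 → 19 → 13 → 16 → 1 → 22 → … (one orbit).
Cycle type of π: 9×2 + 3×2 + 1×3; total 7 cycles.
n − c = 27 − 7 = 20; sign = (−1)^20 = +1.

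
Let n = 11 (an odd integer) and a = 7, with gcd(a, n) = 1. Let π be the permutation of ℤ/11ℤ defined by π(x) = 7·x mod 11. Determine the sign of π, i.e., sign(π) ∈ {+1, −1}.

-1

Trace 5: π^k(5) = [5, 2, 3, 10, 4, 6, 9] for k=0..6.
Decompose π into cycles: lengths [10, 1] (2 cycles, including the fixed point 0).
sign(π) = (−1)^{n − #cycles} = (−1)^{11−2} = (−1)^9 = -1.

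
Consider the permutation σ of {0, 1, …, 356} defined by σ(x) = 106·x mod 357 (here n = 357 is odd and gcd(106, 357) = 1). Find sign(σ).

+1

Trace 1: π^k(1) = [1, 106, 169, 64] for k=0..3.
Decompose π into cycles: lengths [4, 4, 4, 4, 4, 4, 4, 4, 4, 4, 4, 4, 4, 4, 4, 4, 4, 4, 4, 4, 4, 4, 4, 4, 4, 4, 4, 4, 4, 4, 4, 4, 4, 4, 4, 4, 4, 4, 4, 4, 4, 4, 4, 4, 4, 4, 4, 4, 4, 4, 4, 4, 4, 4, 4, 4, 4, 4, 4, 4, 4, 4, 4, 4, 4, 4, 4, 4, 4, 4, 4, 4, 4, 4, 4, 4, 4, 4, 4, 4, 4, 4, 4, 4, 1, 1, 1, 1, 1, 1, 1, 1, 1, 1, 1, 1, 1, 1, 1, 1, 1, 1, 1, 1, 1] (105 cycles, including the fixed point 0).
n − c = 357 − 105 = 252; sign = (−1)^252 = +1.
Via Zolotarev, sign(π_{106}) = (106|357) = +1.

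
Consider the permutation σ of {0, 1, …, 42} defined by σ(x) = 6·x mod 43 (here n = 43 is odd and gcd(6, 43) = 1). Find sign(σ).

+1

Trace 6: π^k(6) = [6, 36, 1] for k=0..2.
Cycle type of π: 3×14 + 1; total 15 cycles.
With 15 cycles on 43 points, sign = (−1)^{43−15} = +1.
Via Zolotarev, sign(π_{6}) = (6|43) = +1.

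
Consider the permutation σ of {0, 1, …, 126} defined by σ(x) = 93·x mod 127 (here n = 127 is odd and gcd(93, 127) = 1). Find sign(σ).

Orbit of 28 under x↦93x: [28, 64, 110, 70, 33, 21, 48]… (length divides ord_127(93)).
2 cycles of lengths [126, 1].
127 − 2 = 125 transpositions; sign(π) = (−1)^125 = -1.
(93|127)_J = -1 (Zolotarev's lemma cross-check).

-1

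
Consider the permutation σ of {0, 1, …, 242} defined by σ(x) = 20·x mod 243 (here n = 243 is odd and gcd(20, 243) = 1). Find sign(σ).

-1

Trace 182: π^k(182) = [182, 238, 143, 187, 95, 199, 92] for k=0..6.
The orbit structure of x ↦ 20x mod 243: 6 orbits of sizes [162, 54, 18, 6, 2, 1].
With 6 cycles on 243 points, sign = (−1)^{243−6} = -1.
Zolotarev: (20|243) = -1, matching the cycle-count sign.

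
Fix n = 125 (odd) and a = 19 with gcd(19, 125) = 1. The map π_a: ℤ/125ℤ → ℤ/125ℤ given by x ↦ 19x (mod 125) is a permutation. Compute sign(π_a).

Trace 96: π^k(96) = [96, 74, 31, 89, 66, 4, 76] for k=0..6.
Decompose π into cycles: lengths [50, 50, 10, 10, 2, 2, 1] (7 cycles, including the fixed point 0).
sign(π) = (−1)^{n − #cycles} = (−1)^{125−7} = (−1)^118 = +1.
Via Zolotarev, sign(π_{19}) = (19|125) = +1.

+1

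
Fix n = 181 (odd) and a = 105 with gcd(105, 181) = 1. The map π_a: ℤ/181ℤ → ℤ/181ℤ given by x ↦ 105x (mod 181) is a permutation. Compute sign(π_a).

-1

Orbit of 146 under x↦105x: [146, 126, 17, 156, 90, 38, 8]… (length divides ord_181(105)).
π_105 has 2 disjoint cycles with lengths [180, 1] on {0,…,180}.
Σ(ℓ_i−1) = 181−2 = 179; sign = (−1)^179 = -1.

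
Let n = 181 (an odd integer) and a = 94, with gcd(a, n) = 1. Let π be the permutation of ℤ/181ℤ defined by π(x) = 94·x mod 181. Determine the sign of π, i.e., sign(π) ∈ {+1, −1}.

+1

Trace 119: π^k(119) = [119, 145, 55, 102, 176, 73, 165] for k=0..6.
3 cycles of lengths [90, 90, 1].
Σ(ℓ_i−1) = 181−3 = 178; sign = (−1)^178 = +1.
Via Zolotarev, sign(π_{94}) = (94|181) = +1.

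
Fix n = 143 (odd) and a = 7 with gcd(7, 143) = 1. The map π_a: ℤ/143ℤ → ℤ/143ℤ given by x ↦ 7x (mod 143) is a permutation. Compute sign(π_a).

+1

Trace 50: π^k(50) = [50, 64, 19, 133, 73, 82, 2] for k=0..6.
Cycle type of π: 60×2 + 12 + 10 + 1; total 5 cycles.
sign(π) = (−1)^{n − #cycles} = (−1)^{143−5} = (−1)^138 = +1.
Zolotarev: (7|143) = +1, matching the cycle-count sign.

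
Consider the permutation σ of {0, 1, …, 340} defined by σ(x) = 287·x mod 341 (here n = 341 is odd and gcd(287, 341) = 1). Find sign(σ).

Start at x=188: 188 → 78 → 221 → 1 → 287 → 188 (one orbit).
π_287 has 77 disjoint cycles with lengths [5, 5, 5, 5, 5, 5, 5, 5, 5, 5, 5, 5, 5, 5, 5, 5, 5, 5, 5, 5, 5, 5, 5, 5, 5, 5, 5, 5, 5, 5, 5, 5, 5, 5, 5, 5, 5, 5, 5, 5, 5, 5, 5, 5, 5, 5, 5, 5, 5, 5, 5, 5, 5, 5, 5, 5, 5, 5, 5, 5, 5, 5, 5, 5, 5, 5, 1, 1, 1, 1, 1, 1, 1, 1, 1, 1, 1] on {0,…,340}.
341 − 77 = 264 transpositions; sign(π) = (−1)^264 = +1.

+1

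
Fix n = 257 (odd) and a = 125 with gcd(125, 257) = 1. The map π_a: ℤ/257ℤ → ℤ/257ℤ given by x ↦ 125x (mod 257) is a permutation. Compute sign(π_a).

Start at x=190: 190 → 106 → 143 → 142 → 17 → 69 → 144 → … (one orbit).
π_125 has 2 disjoint cycles with lengths [256, 1] on {0,…,256}.
With 2 cycles on 257 points, sign = (−1)^{257−2} = -1.
(125|257)_J = -1 (Zolotarev's lemma cross-check).

-1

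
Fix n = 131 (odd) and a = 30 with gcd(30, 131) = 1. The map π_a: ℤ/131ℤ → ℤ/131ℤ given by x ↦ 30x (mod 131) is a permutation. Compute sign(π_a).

-1

Start at x=119: 119 → 33 → 73 → 94 → 69 → 105 → 6 → … (one orbit).
The orbit structure of x ↦ 30x mod 131: 2 orbits of sizes [130, 1].
2 cycles on 131: each ℓ→(−1)^(ℓ−1), product (−1)^129 = -1.
Zolotarev: (30|131) = -1, matching the cycle-count sign.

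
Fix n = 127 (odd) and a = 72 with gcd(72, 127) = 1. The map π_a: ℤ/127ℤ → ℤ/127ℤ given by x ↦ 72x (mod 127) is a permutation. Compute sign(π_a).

+1

Orbit of 19 under x↦72x: [19, 98, 71, 32, 18, 26, 94]… (length divides ord_127(72)).
The orbit structure of x ↦ 72x mod 127: 3 orbits of sizes [63, 63, 1].
127 − 3 = 124 transpositions; sign(π) = (−1)^124 = +1.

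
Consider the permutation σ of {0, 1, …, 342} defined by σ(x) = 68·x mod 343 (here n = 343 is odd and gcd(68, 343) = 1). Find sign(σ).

-1

Orbit of 79 under x↦68x: [79, 227, 1, 68, 165, 244, 128]… (length divides ord_343(68)).
16 cycles of lengths [42, 42, 42, 42, 42, 42, 42, 6, 6, 6, 6, 6, 6, 6, 6, 1].
sign(π) = (−1)^{n − #cycles} = (−1)^{343−16} = (−1)^327 = -1.
The Jacobi symbol (68|343) = -1 (Zolotarev) agrees.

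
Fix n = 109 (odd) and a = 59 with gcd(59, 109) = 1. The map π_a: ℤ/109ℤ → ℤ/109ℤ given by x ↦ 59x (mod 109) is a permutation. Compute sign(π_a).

-1

Trace 30: π^k(30) = [30, 26, 8, 36, 53, 75, 65] for k=0..6.
Cycle lengths of π_59 on ℤ/109ℤ: [108, 1]; 2 cycles in total.
With 2 cycles on 109 points, sign = (−1)^{109−2} = -1.
(59|109)_J = -1 (Zolotarev's lemma cross-check).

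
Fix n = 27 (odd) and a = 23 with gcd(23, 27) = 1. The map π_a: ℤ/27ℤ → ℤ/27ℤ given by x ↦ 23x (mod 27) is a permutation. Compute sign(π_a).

-1

Start at x=22: 22 → 20 → 1 → 23 → 16 → 17 → 13 → … (one orbit).
The orbit structure of x ↦ 23x mod 27: 4 orbits of sizes [18, 6, 2, 1].
27 − 4 = 23 transpositions; sign(π) = (−1)^23 = -1.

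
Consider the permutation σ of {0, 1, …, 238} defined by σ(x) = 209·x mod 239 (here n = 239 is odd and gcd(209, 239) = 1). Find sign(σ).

Orbit of 135 under x↦209x: [135, 13, 88, 228, 91, 138, 162]… (length divides ord_239(209)).
Cycle type of π: 238 + 1; total 2 cycles.
239 − 2 = 237 transpositions; sign(π) = (−1)^237 = -1.

-1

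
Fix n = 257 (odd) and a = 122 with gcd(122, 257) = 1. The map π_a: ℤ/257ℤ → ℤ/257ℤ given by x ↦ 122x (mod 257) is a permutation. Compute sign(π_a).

+1

Start at x=122: 122 → 235 → 143 → 227 → 195 → 146 → 79 → … (one orbit).
π_122 has 3 disjoint cycles with lengths [128, 128, 1] on {0,…,256}.
sign(π) = (−1)^{n − #cycles} = (−1)^{257−3} = (−1)^254 = +1.
Zolotarev: (122|257) = +1, matching the cycle-count sign.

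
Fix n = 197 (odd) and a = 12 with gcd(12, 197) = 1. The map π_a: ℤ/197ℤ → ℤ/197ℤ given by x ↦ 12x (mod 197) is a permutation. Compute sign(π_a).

-1

Start at x=60: 60 → 129 → 169 → 58 → 105 → 78 → 148 → … (one orbit).
π_12 has 2 disjoint cycles with lengths [196, 1] on {0,…,196}.
2 cycles on 197: each ℓ→(−1)^(ℓ−1), product (−1)^195 = -1.
Via Zolotarev, sign(π_{12}) = (12|197) = -1.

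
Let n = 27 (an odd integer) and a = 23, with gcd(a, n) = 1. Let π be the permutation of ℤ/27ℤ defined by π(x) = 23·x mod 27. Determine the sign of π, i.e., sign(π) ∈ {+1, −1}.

-1

Start at x=10: 10 → 14 → 25 → 8 → 22 → 20 → 1 → … (one orbit).
4 cycles of lengths [18, 6, 2, 1].
n − c = 27 − 4 = 23; sign = (−1)^23 = -1.
The Jacobi symbol (23|27) = -1 (Zolotarev) agrees.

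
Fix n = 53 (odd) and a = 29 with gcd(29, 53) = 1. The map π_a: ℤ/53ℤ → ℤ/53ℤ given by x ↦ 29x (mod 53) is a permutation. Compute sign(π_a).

Orbit of 24 under x↦29x: [24, 7, 44, 4, 10, 25, 36]… (length divides ord_53(29)).
π_29 has 3 disjoint cycles with lengths [26, 26, 1] on {0,…,52}.
n − c = 53 − 3 = 50; sign = (−1)^50 = +1.

+1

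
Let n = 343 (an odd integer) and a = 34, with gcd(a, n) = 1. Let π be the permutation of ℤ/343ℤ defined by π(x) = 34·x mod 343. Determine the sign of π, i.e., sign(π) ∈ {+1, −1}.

Trace 307: π^k(307) = [307, 148, 230, 274, 55, 155, 125] for k=0..6.
Decompose π into cycles: lengths [98, 98, 98, 14, 14, 14, 2, 2, 2, 1] (10 cycles, including the fixed point 0).
343 − 10 = 333 transpositions; sign(π) = (−1)^333 = -1.
Via Zolotarev, sign(π_{34}) = (34|343) = -1.

-1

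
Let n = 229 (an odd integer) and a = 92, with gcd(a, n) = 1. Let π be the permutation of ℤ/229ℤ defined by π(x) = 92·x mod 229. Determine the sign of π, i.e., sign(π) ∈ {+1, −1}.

-1

Start at x=28: 28 → 57 → 206 → 174 → 207 → 37 → 198 → … (one orbit).
π_92 has 2 disjoint cycles with lengths [228, 1] on {0,…,228}.
Σ(ℓ_i−1) = 229−2 = 227; sign = (−1)^227 = -1.
Via Zolotarev, sign(π_{92}) = (92|229) = -1.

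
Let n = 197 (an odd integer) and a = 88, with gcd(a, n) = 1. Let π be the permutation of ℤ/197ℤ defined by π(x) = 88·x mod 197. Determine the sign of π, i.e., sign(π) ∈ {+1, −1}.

Start at x=88: 88 → 61 → 49 → 175 → 34 → 37 → 104 → … (one orbit).
π_88 has 5 disjoint cycles with lengths [49, 49, 49, 49, 1] on {0,…,196}.
197 − 5 = 192 transpositions; sign(π) = (−1)^192 = +1.

+1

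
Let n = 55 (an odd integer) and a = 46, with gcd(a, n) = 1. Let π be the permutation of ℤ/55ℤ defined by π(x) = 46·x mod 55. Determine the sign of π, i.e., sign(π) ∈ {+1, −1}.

-1

Start at x=1: 1 → 46 → 26 → 41 → 16 → 21 → 31 → … (one orbit).
Cycle lengths of π_46 on ℤ/55ℤ: [10, 10, 10, 10, 10, 1, 1, 1, 1, 1]; 10 cycles in total.
55 − 10 = 45 transpositions; sign(π) = (−1)^45 = -1.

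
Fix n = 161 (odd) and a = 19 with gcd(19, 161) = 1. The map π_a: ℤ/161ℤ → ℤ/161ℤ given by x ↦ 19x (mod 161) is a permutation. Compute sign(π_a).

Trace 10: π^k(10) = [10, 29, 68, 4, 76, 156, 66] for k=0..6.
5 cycles of lengths [66, 66, 22, 6, 1].
5 cycles on 161: each ℓ→(−1)^(ℓ−1), product (−1)^156 = +1.
The Jacobi symbol (19|161) = +1 (Zolotarev) agrees.

+1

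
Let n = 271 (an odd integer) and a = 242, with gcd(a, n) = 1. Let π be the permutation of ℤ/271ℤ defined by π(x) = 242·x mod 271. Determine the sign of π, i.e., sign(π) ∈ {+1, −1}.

Orbit of 1 under x↦242x: [1, 242, 28]… (length divides ord_271(242)).
Cycle lengths of π_242 on ℤ/271ℤ: [3, 3, 3, 3, 3, 3, 3, 3, 3, 3, 3, 3, 3, 3, 3, 3, 3, 3, 3, 3, 3, 3, 3, 3, 3, 3, 3, 3, 3, 3, 3, 3, 3, 3, 3, 3, 3, 3, 3, 3, 3, 3, 3, 3, 3, 3, 3, 3, 3, 3, 3, 3, 3, 3, 3, 3, 3, 3, 3, 3, 3, 3, 3, 3, 3, 3, 3, 3, 3, 3, 3, 3, 3, 3, 3, 3, 3, 3, 3, 3, 3, 3, 3, 3, 3, 3, 3, 3, 3, 3, 1]; 91 cycles in total.
With 91 cycles on 271 points, sign = (−1)^{271−91} = +1.
Check: (242/271) = +1 by Zolotarev.

+1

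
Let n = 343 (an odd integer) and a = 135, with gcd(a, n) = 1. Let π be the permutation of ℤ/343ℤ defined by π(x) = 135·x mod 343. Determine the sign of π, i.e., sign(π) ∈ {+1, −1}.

Orbit of 319 under x↦135x: [319, 190, 268, 165, 323, 44, 109]… (length divides ord_343(135)).
Cycle lengths of π_135 on ℤ/343ℤ: [147, 147, 21, 21, 3, 3, 1]; 7 cycles in total.
7 cycles on 343: each ℓ→(−1)^(ℓ−1), product (−1)^336 = +1.
Zolotarev: (135|343) = +1, matching the cycle-count sign.

+1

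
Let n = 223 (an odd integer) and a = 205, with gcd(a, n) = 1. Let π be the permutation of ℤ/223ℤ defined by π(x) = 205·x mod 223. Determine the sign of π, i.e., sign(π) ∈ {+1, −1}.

-1

Trace 160: π^k(160) = [160, 19, 104, 135, 23, 32, 93] for k=0..6.
Cycle type of π: 222 + 1; total 2 cycles.
n − c = 223 − 2 = 221; sign = (−1)^221 = -1.
Via Zolotarev, sign(π_{205}) = (205|223) = -1.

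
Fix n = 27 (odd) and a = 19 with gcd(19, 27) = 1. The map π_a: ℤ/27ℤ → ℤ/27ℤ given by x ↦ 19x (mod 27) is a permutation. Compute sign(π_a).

Trace 19: π^k(19) = [19, 10, 1] for k=0..2.
Cycle type of π: 3×6 + 1×9; total 15 cycles.
sign(π) = (−1)^{n − #cycles} = (−1)^{27−15} = (−1)^12 = +1.

+1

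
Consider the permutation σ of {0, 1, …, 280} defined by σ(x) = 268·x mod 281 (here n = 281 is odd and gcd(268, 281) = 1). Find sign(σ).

Trace 17: π^k(17) = [17, 60, 63, 24, 250, 122, 100] for k=0..6.
Decompose π into cycles: lengths [280, 1] (2 cycles, including the fixed point 0).
281 − 2 = 279 transpositions; sign(π) = (−1)^279 = -1.

-1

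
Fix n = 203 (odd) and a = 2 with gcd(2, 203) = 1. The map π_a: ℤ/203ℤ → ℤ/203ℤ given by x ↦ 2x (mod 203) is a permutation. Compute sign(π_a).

Trace 123: π^k(123) = [123, 43, 86, 172, 141, 79, 158] for k=0..6.
Cycle type of π: 84×2 + 28 + 3×2 + 1; total 6 cycles.
sign(π) = (−1)^{n − #cycles} = (−1)^{203−6} = (−1)^197 = -1.
The Jacobi symbol (2|203) = -1 (Zolotarev) agrees.

-1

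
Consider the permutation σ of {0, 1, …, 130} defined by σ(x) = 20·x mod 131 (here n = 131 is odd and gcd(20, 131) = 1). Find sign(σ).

Start at x=60: 60 → 21 → 27 → 16 → 58 → 112 → 13 → … (one orbit).
Cycle lengths of π_20 on ℤ/131ℤ: [65, 65, 1]; 3 cycles in total.
With 3 cycles on 131 points, sign = (−1)^{131−3} = +1.

+1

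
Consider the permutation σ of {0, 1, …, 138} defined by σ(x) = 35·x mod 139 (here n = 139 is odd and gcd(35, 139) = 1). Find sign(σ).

+1

Trace 117: π^k(117) = [117, 64, 16, 4, 1, 35, 113] for k=0..6.
Decompose π into cycles: lengths [69, 69, 1] (3 cycles, including the fixed point 0).
With 3 cycles on 139 points, sign = (−1)^{139−3} = +1.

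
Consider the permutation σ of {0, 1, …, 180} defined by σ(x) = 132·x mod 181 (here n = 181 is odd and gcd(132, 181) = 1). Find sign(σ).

+1

Trace 132: π^k(132) = [132, 48, 1] for k=0..2.
Decompose π into cycles: lengths [3, 3, 3, 3, 3, 3, 3, 3, 3, 3, 3, 3, 3, 3, 3, 3, 3, 3, 3, 3, 3, 3, 3, 3, 3, 3, 3, 3, 3, 3, 3, 3, 3, 3, 3, 3, 3, 3, 3, 3, 3, 3, 3, 3, 3, 3, 3, 3, 3, 3, 3, 3, 3, 3, 3, 3, 3, 3, 3, 3, 1] (61 cycles, including the fixed point 0).
Σ(ℓ_i−1) = 181−61 = 120; sign = (−1)^120 = +1.
(132|181)_J = +1 (Zolotarev's lemma cross-check).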